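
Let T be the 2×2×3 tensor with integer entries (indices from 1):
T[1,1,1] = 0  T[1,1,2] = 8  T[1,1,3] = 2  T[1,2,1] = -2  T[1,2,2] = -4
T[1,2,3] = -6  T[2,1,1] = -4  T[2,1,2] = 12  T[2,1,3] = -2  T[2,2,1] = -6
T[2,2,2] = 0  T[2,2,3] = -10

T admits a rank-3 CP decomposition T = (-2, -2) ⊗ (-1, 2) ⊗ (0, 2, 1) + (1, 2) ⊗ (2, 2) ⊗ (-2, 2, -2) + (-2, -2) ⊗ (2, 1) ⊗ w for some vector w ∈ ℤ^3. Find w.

w = (-1, 0, -1)

Subtract the known terms from T to get the rank-1 residual R = (-2, -2) ⊗ (2, 1) ⊗ w, so R[i,j,k] = a[i]·b[j]·w[k]. Pick indices with nonzero a[1]·b[1] = (-2)·(2) = -4. Only the fibre through (1,1,·) is needed: R[1,1,:] = T[1,1,:] − Σₗ aₗ[1]bₗ[1]cₗ = [0, 8, 2] − (-2)·(-1)·(0, 2, 1) − (1)·(2)·(-2, 2, -2) = [4, 0, 4]. Then w[k] = R[1,1,k] / -4 for each k, giving w = [4, 0, 4] / -4 = (-1, 0, -1).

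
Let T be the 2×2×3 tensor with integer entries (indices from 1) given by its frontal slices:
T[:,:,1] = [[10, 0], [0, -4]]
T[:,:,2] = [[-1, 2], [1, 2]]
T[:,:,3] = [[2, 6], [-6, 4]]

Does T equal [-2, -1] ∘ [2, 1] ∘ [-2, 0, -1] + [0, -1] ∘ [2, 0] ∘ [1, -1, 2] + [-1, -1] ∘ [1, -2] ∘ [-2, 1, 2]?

No

Reconstruct entry (2,1,1) from the claimed factors: Σₗ aₗ[2]bₗ[1]cₗ[1] = (-1)·(2)·(-2) + (-1)·(2)·(1) + (-1)·(1)·(-2) = 4, but T[2,1,1] = 0. The claim is false.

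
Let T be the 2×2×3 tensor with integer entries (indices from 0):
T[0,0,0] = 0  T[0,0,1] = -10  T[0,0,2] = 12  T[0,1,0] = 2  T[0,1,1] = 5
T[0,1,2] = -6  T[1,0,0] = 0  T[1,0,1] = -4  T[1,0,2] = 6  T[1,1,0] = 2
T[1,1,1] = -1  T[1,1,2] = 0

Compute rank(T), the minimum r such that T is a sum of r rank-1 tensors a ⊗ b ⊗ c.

Lower bound: the mode-3 unfolding of T (rows indexed by k, columns by (i,j) = (0,0), (0,1), (1,0), (1,1)) is [[0, 2, 0, 2], [-10, 5, -4, -1], [12, -6, 6, 0]].
There the 3×3 minor on rows k ∈ {0, 1, 2}, columns (i,j) ∈ {(0,0), (0,1), (1,0)} is det [[0, 2, 0], [-10, 5, -4], [12, -6, 6]] = 24 ≠ 0, so this unfolding has rank ≥ 3; CP rank is at least every unfolding rank, so rank(T) ≥ 3. (Unfolding ranks only ever bound the CP rank from below — rank(T) can be strictly larger than all of them — so the matching upper bound has to come from an explicit 3-term decomposition.)
Upper bound: T is a sum of 3 rank-1 terms, T = [1, 1] ⊗ [1, 0] ⊗ [4, -4, 4] + [1, 1] ⊗ [2, -1] ⊗ [-2, -1, 2] + [2, -1] ⊗ [1, -1] ⊗ [0, -2, 2] (written with every a and b primitive with positive leading entry and the scale carried by c; CP decompositions are not unique, and this one is verified by expanding entrywise), so rank(T) ≤ 3.
These bounds meet, so rank(T) = 3.

3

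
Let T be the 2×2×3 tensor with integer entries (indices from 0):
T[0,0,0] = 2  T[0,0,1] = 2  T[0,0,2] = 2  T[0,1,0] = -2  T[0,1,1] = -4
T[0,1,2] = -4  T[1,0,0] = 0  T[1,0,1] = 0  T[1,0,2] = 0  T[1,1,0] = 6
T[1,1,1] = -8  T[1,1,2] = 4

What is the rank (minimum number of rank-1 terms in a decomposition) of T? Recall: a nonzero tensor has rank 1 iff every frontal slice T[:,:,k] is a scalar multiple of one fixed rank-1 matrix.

Lower bound: the mode-3 unfolding of T (rows indexed by k, columns by (i,j) = (0,0), (0,1), (1,0), (1,1)) is [[2, -2, 0, 6], [2, -4, 0, -8], [2, -4, 0, 4]].
There the 3×3 minor on rows k ∈ {0, 1, 2}, columns (i,j) ∈ {(0,0), (0,1), (1,1)} is det [[2, -2, 6], [2, -4, -8], [2, -4, 4]] = -48 ≠ 0, so this unfolding has rank ≥ 3; CP rank is at least every unfolding rank, so rank(T) ≥ 3. (This is only a lower bound: in general the CP rank may exceed every unfolding rank, so we still need to exhibit 3 rank-1 terms summing to T.)
Upper bound: T is a sum of 3 rank-1 terms, T = (0, 1) (x) (0, 1) (x) (8, -8, 4) + (1, -1) (x) (0, 1) (x) (2, 0, 0) + (1, 0) (x) (1, -2) (x) (2, 2, 2) (one valid choice — decompositions are not unique — normalised so each a, b is primitive with positive first nonzero entry; check it by expanding all entries), so rank(T) ≤ 3.
These bounds meet, so rank(T) = 3.

3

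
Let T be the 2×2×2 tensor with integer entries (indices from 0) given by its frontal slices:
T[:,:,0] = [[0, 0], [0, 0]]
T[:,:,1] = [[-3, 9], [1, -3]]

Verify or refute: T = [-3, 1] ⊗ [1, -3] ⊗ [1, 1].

No

Reconstruct entry (0,0,0) from the claimed factors: Σₗ aₗ[0]bₗ[0]cₗ[0] = (-3)·(1)·(1) = -3, but T[0,0,0] = 0. The claim is false.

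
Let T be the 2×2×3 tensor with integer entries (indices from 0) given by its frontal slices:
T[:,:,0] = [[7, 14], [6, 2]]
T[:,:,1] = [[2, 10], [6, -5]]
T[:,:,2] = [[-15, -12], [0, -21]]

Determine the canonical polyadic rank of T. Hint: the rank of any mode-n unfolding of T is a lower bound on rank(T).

2

Lower bound: the mode-3 unfolding of T (rows indexed by k, columns by (i,j) = (0,0), (0,1), (1,0), (1,1)) is [[7, 14, 6, 2], [2, 10, 6, -5], [-15, -12, 0, -21]].
There the 2×2 minor on rows k ∈ {0, 1}, columns (i,j) ∈ {(0,0), (0,1)} is det [[7, 14], [2, 10]] = 42 ≠ 0, so this unfolding has rank ≥ 2; CP rank is at least every unfolding rank, so rank(T) ≥ 2. (Flattening ranks never certify an upper bound on CP rank; for that we must actually write T with 2 rank-1 terms.)
Upper bound — finding two terms. Write S_k = T[:,:,k] for the frontal slices: S₀ = [[7, 14], [6, 2]], S₁ = [[2, 10], [6, -5]], S₂ = [[-15, -12], [0, -21]].
If T = a₁ ⊗ b₁ ⊗ c₁ + a₂ ⊗ b₂ ⊗ c₂ then each S_k = c₁[k]·a₁b₁ᵀ + c₂[k]·a₂b₂ᵀ. S₀ and S₁ are linearly independent, so a₁b₁ᵀ and a₂b₂ᵀ must span the same plane of matrices: they are the rank-1 matrices of the form x·S₀ + y·S₁.
det(x·S₀ + y·S₁) is −70·x² − 175·xy − 70·y² = (-35)·(x + 2·y)(2·x + y), vanishing at (x:y) = (2:-1) and (1:-2).
M₁ = 2·S₀ − S₁ = [[12, 18], [6, 9]] = 3·[2, 1][2, 3]ᵀ and M₂ = S₀ − 2·S₁ = [[3, -6], [-6, 12]] = 3·[1, -2][1, -2]ᵀ, so take a₁ = [2, 1], b₁ = [2, 3], a₂ = [1, -2], b₂ = [1, -2].
Each slice is an integer combination of E₁ = a₁b₁ᵀ and E₂ = a₂b₂ᵀ: S₀ = 2·E₁ − E₂, S₁ = E₁ − 2·E₂, S₂ = −3·E₁ − 3·E₂; reading off coefficients, c₁ = [2, 1, -3] and c₂ = [-1, -2, -3].
Hence T = [2, 1] ⊗ [2, 3] ⊗ [2, 1, -3] + [1, -2] ⊗ [1, -2] ⊗ [-1, -2, -3], so rank(T) ≤ 2.
These bounds meet, so rank(T) = 2.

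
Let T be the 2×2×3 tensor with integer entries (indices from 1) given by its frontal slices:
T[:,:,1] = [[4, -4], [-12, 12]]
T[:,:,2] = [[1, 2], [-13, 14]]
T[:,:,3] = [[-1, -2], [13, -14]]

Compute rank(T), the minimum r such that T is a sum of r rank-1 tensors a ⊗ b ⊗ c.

2

Lower bound: the mode-1 unfolding of T (rows indexed by i, columns by (j,k) = (1,1), (1,2), (1,3), (2,1), (2,2), (2,3)) is [[4, 1, -1, -4, 2, -2], [-12, -13, 13, 12, 14, -14]].
There the 2×2 minor on rows i ∈ {1, 2}, columns (j,k) ∈ {(1,1), (1,2)} is det [[4, 1], [-12, -13]] = -40 ≠ 0, so this unfolding has rank ≥ 2; CP rank is at least every unfolding rank, so rank(T) ≥ 2. (This is only a lower bound: in general the CP rank may exceed every unfolding rank, so we still need to exhibit 2 rank-1 terms summing to T.)
Upper bound — finding two terms. Write S_k = T[:,:,k] for the frontal slices: S₁ = [[4, -4], [-12, 12]], S₂ = [[1, 2], [-13, 14]], S₃ = [[-1, -2], [13, -14]].
If T = a₁ ⊗ b₁ ⊗ c₁ + a₂ ⊗ b₂ ⊗ c₂ then each S_k = c₁[k]·a₁b₁ᵀ + c₂[k]·a₂b₂ᵀ. S₁ and S₂ are linearly independent, so a₁b₁ᵀ and a₂b₂ᵀ must span the same plane of matrices: they are the rank-1 matrices of the form x·S₁ + y·S₂.
det(x·S₁ + y·S₂) is 40·xy + 40·y² = 40·(y)(x + y), vanishing at (x:y) = (1:0) and (1:-1).
M₁ = S₁ = [[4, -4], [-12, 12]] = 4·[1, -3][1, -1]ᵀ and M₂ = S₁ − S₂ = [[3, -6], [1, -2]] = [3, 1][1, -2]ᵀ, so take a₁ = [1, -3], b₁ = [1, -1], a₂ = [3, 1], b₂ = [1, -2].
Each slice is an integer combination of E₁ = a₁b₁ᵀ and E₂ = a₂b₂ᵀ: S₁ = 4·E₁, S₂ = 4·E₁ − E₂, S₃ = −4·E₁ + E₂; reading off coefficients, c₁ = [4, 4, -4] and c₂ = [0, -1, 1].
Hence T = [1, -3] ⊗ [1, -1] ⊗ [4, 4, -4] + [3, 1] ⊗ [1, -2] ⊗ [0, -1, 1], so rank(T) ≤ 2.
These bounds meet, so rank(T) = 2.
Check entry T[2,1,1] = -12: (-3)·(1)·(4) + (1)·(1)·(0) = -12.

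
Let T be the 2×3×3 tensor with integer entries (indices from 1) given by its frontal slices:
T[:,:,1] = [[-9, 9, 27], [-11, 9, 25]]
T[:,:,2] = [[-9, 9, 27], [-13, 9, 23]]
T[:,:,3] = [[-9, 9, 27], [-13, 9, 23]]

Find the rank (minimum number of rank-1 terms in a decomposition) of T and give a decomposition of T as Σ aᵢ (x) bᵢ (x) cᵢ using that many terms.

Lower bound: the mode-2 unfolding of T (rows indexed by j, columns by (i,k) = (1,1), (1,2), (1,3), (2,1), (2,2), (2,3)) is [[-9, -9, -9, -11, -13, -13], [9, 9, 9, 9, 9, 9], [27, 27, 27, 25, 23, 23]].
There the 2×2 minor on rows j ∈ {1, 2}, columns (i,k) ∈ {(1,1), (2,1)} is det [[-9, -11], [9, 9]] = 18 ≠ 0, so this unfolding has rank ≥ 2; CP rank is at least every unfolding rank, so rank(T) ≥ 2. (Flattening ranks never certify an upper bound on CP rank; for that we must actually write T with 2 rank-1 terms.)
Upper bound — finding two terms. Write S_k = T[:,:,k] for the frontal slices: S₁ = [[-9, 9, 27], [-11, 9, 25]], S₂ = [[-9, 9, 27], [-13, 9, 23]], S₃ = [[-9, 9, 27], [-13, 9, 23]].
If T = a₁ (x) b₁ (x) c₁ + a₂ (x) b₂ (x) c₂ then each S_k = c₁[k]·a₁b₁ᵀ + c₂[k]·a₂b₂ᵀ. S₁ and S₂ are linearly independent, so a₁b₁ᵀ and a₂b₂ᵀ must span the same plane of matrices: they are the rank-1 matrices of the form x·S₁ + y·S₂.
The 2×2 minor of x·S₁ + y·S₂ on rows {1,2}, columns {1,2} is 18·x² + 54·xy + 36·y² = 18·(x + 2·y)(x + y), vanishing at (x:y) = (2:-1) and (1:-1).
M₁ = 2·S₁ − S₂ = [[-9, 9, 27], [-9, 9, 27]] = (-9)·[1, 1][1, -1, -3]ᵀ and M₂ = S₁ − S₂ = [[0, 0, 0], [2, 0, 2]] = 2·[0, 1][1, 0, 1]ᵀ, so take a₁ = [1, 1], b₁ = [1, -1, -3], a₂ = [0, 1], b₂ = [1, 0, 1].
Each slice is an integer combination of E₁ = a₁b₁ᵀ and E₂ = a₂b₂ᵀ: S₁ = −9·E₁ − 2·E₂, S₂ = −9·E₁ − 4·E₂, S₃ = −9·E₁ − 4·E₂; reading off coefficients, c₁ = [-9, -9, -9] and c₂ = [-2, -4, -4].
Hence T = [1, 1] (x) [1, -1, -3] (x) [-9, -9, -9] + [0, 1] (x) [1, 0, 1] (x) [-2, -4, -4], so rank(T) ≤ 2.
These bounds meet, so rank(T) = 2.

rank(T) = 2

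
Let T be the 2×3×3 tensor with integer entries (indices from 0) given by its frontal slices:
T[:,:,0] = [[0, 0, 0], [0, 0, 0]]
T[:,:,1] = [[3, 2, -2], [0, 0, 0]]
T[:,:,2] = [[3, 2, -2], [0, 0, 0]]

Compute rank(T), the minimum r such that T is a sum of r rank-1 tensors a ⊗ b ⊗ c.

Lower bound: T ≠ 0 (e.g. T[0,0,1] = 3), so rank(T) ≥ 1.
Upper bound: if T = a ⊗ b ⊗ c then every fibre of T is a multiple of the corresponding factor, so read the factors off the fibres through the nonzero entry T[0,0,1] = 3.
The mode-1 fibre T[:,0,1] = [3, 0] gives a = [1, 0] (primitive direction); the mode-2 fibre T[0,:,1] = [3, 2, -2] gives b = [3, 2, -2]; then c[k] = T[0,0,k] / (a[0]·b[0]) = [0, 3, 3] / 3 = [0, 1, 1].
Expanding [1, 0] ⊗ [3, 2, -2] ⊗ [0, 1, 1] reproduces all 18 entries of T, so T = [1, 0] ⊗ [3, 2, -2] ⊗ [0, 1, 1] and rank(T) ≤ 1.
These bounds meet, so rank(T) = 1.

1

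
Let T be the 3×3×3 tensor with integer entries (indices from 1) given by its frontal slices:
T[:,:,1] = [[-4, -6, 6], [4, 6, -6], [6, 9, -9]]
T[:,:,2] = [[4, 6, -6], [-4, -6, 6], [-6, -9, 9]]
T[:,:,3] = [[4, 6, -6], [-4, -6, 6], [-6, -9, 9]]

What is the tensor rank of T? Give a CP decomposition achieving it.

Lower bound: T ≠ 0 (e.g. T[1,1,1] = -4), so rank(T) ≥ 1.
Upper bound: the mode-1 fibre T[:,1,1] = [-4, 4, 6] gives a = (2, -2, -3) (primitive direction); the mode-2 fibre T[1,:,1] = [-4, -6, 6] gives b = (2, 3, -3); then c[k] = T[1,1,k] / (a[1]·b[1]) = [-4, 4, 4] / 4 = (-1, 1, 1).
Expanding (2, -2, -3) ⊗ (2, 3, -3) ⊗ (-1, 1, 1) reproduces all 27 entries of T, so T = (2, -2, -3) ⊗ (2, 3, -3) ⊗ (-1, 1, 1) and rank(T) ≤ 1.
These bounds meet, so rank(T) = 1.

rank(T) = 1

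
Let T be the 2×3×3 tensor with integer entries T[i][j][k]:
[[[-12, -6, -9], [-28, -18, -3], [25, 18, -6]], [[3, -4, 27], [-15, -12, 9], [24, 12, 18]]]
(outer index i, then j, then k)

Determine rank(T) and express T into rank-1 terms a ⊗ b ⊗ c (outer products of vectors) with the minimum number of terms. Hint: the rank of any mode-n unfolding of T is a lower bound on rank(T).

Lower bound: in the mode-3 unfolding of T (rows indexed by k, columns by (i,j)) the 2×2 minor on rows k ∈ {0, 1}, columns (i,j) ∈ {(0,0), (0,1)} is det [[-12, -28], [-6, -18]] = 48 ≠ 0, so that unfolding has rank ≥ 2 and hence rank(T) ≥ 2 (CP rank is at least every unfolding rank, though it can be larger).
Upper bound: with S_k = T[:,:,k], the two rank-1 terms a₁b₁ᵀ, a₂b₂ᵀ are the rank-1 members of the pencil x·S₀ + y·S₁.
The 2×2 minor of x·S₀ + y·S₁ on rows {0,1}, columns {0,1} is 264·x² + 176·xy = 88·(3·x + 2·y)(x), vanishing at (x:y) = (2:-3) and (0:1).
M₁ = 2·S₀ − 3·S₁ = [[-6, -2, -4], [18, 6, 12]] = (-2)·[1, -3][3, 1, 2]ᵀ and M₂ = S₁ = [[-6, -18, 18], [-4, -12, 12]] = (-2)·[3, 2][1, 3, -3]ᵀ, so take a₁ = [1, -3], b₁ = [3, 1, 2], a₂ = [3, 2], b₂ = [1, 3, -3].
Each slice is an integer combination of E₁ = a₁b₁ᵀ and E₂ = a₂b₂ᵀ: S₀ = −E₁ − 3·E₂, S₁ = −2·E₂, S₂ = −3·E₁; reading off coefficients, c₁ = [-1, 0, -3] and c₂ = [-3, -2, 0].
Hence T = [1, -3] ⊗ [3, 1, 2] ⊗ [-1, 0, -3] + [3, 2] ⊗ [1, 3, -3] ⊗ [-3, -2, 0], so rank(T) ≤ 2.
These bounds meet, so rank(T) = 2.

rank(T) = 2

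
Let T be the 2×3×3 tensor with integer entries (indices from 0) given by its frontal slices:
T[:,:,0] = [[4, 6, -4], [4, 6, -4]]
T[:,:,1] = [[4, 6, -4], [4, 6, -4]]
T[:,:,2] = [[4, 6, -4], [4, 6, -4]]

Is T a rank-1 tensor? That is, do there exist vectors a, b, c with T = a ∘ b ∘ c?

Yes

If T = a ∘ b ∘ c then every fibre of T is a multiple of the corresponding factor, so read the factors off the fibres through the nonzero entry T[0,0,0] = 4.
The mode-1 fibre T[:,0,0] = [4, 4] gives a = (1, 1) (primitive direction); the mode-2 fibre T[0,:,0] = [4, 6, -4] gives b = (2, 3, -2); then c[k] = T[0,0,k] / (a[0]·b[0]) = [4, 4, 4] / 2 = (2, 2, 2).
Expanding (1, 1) ∘ (2, 3, -2) ∘ (2, 2, 2) reproduces all 18 entries of T, so T = (1, 1) ∘ (2, 3, -2) ∘ (2, 2, 2) and rank(T) ≤ 1.
Equivalently every frontal slice T[:,:,k] is c[k] times the rank-1 matrix (1, 1) ∘ (2, 3, -2). So T has rank 1 (it is nonzero).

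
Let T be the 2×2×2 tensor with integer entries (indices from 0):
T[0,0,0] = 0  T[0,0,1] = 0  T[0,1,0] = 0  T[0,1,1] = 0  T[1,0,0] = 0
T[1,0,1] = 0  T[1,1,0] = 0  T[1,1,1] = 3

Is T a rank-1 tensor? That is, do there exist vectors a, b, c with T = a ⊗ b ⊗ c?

Yes

If T = a ⊗ b ⊗ c then every fibre of T is a multiple of the corresponding factor, so read the factors off the fibres through the nonzero entry T[1,1,1] = 3.
The mode-1 fibre T[:,1,1] = [0, 3] gives a = [0, 1] (primitive direction); the mode-2 fibre T[1,:,1] = [0, 3] gives b = [0, 1]; then c[k] = T[1,1,k] / (a[1]·b[1]) = [0, 3] / 1 = [0, 3].
Expanding [0, 1] ⊗ [0, 1] ⊗ [0, 3] reproduces all 8 entries of T, so T = [0, 1] ⊗ [0, 1] ⊗ [0, 3] and rank(T) ≤ 1.
Equivalently every frontal slice T[:,:,k] is c[k] times the rank-1 matrix [0, 1] ⊗ [0, 1]. So T has rank 1 (it is nonzero).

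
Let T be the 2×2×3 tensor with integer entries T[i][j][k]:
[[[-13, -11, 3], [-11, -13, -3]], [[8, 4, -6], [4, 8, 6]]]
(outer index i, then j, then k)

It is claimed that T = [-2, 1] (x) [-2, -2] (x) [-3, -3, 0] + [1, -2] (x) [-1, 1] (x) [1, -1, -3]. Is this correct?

Yes

Reconstruct entrywise from the claimed factors. For example, T[1,0,0] = 8 and Σₗ aₗ[1]bₗ[0]cₗ[0] = (1)·(-2)·(-3) + (-2)·(-1)·(1) = 8; checking all 12 entries, every one matches. The claim holds.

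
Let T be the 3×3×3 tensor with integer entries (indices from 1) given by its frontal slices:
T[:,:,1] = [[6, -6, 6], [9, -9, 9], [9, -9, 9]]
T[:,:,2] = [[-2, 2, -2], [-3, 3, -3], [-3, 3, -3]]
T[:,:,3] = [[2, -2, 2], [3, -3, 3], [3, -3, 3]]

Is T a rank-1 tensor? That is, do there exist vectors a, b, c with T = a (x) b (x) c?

The mode-1 fibre T[:,1,1] = [6, 9, 9] gives a = (2, 3, 3) (primitive direction); the mode-2 fibre T[1,:,1] = [6, -6, 6] gives b = (1, -1, 1); then c[k] = T[1,1,k] / (a[1]·b[1]) = [6, -2, 2] / 2 = (3, -1, 1).
Expanding (2, 3, 3) (x) (1, -1, 1) (x) (3, -1, 1) reproduces all 27 entries of T, so T = (2, 3, 3) (x) (1, -1, 1) (x) (3, -1, 1) and rank(T) ≤ 1.
Equivalently every frontal slice T[:,:,k] is c[k] times the rank-1 matrix (2, 3, 3) (x) (1, -1, 1). So T has rank 1 (it is nonzero).

Yes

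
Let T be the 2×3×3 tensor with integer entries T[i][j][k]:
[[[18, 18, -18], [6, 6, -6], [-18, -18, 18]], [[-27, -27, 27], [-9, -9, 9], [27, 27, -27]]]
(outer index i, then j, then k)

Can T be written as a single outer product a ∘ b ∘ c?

Yes

If T = a ∘ b ∘ c then every fibre of T is a multiple of the corresponding factor, so read the factors off the fibres through the nonzero entry T[0,0,0] = 18.
The mode-1 fibre T[:,0,0] = [18, -27] gives a = [2, -3] (primitive direction); the mode-2 fibre T[0,:,0] = [18, 6, -18] gives b = [3, 1, -3]; then c[k] = T[0,0,k] / (a[0]·b[0]) = [18, 18, -18] / 6 = [3, 3, -3].
Expanding [2, -3] ∘ [3, 1, -3] ∘ [3, 3, -3] reproduces all 18 entries of T, so T = [2, -3] ∘ [3, 1, -3] ∘ [3, 3, -3] and rank(T) ≤ 1.
Equivalently every frontal slice T[:,:,k] is c[k] times the rank-1 matrix [2, -3] ∘ [3, 1, -3]. So T has rank 1 (it is nonzero).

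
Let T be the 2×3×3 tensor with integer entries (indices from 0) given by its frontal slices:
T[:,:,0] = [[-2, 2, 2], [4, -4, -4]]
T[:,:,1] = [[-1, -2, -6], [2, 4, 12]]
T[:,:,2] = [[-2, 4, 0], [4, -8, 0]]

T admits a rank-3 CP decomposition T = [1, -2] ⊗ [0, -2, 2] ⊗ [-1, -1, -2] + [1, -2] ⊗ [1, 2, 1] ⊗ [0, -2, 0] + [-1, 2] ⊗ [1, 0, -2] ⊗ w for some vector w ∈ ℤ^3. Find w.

w = [2, -1, 2]

Subtract the known terms from T to get the rank-1 residual R = [-1, 2] ⊗ [1, 0, -2] ⊗ w, so R[i,j,k] = a[i]·b[j]·w[k]. Pick indices with nonzero a[0]·b[0] = (-1)·(1) = -1. Only the fibre through (0,0,·) is needed: R[0,0,:] = T[0,0,:] − Σₗ aₗ[0]bₗ[0]cₗ = [-2, -1, -2] − (1)·(0)·[-1, -1, -2] − (1)·(1)·[0, -2, 0] = [-2, 1, -2]. Then w[k] = R[0,0,k] / -1 for each k, giving w = [-2, 1, -2] / -1 = [2, -1, 2].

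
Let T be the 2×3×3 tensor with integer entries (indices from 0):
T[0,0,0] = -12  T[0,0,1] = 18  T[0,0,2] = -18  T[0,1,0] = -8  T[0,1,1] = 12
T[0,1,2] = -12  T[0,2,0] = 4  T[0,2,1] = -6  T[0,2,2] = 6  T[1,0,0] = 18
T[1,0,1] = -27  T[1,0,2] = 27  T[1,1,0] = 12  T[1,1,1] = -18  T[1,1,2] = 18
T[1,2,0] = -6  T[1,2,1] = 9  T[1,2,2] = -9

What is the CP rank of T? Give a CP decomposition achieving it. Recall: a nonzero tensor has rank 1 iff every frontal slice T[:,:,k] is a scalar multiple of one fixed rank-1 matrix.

Lower bound: T ≠ 0 (e.g. T[0,0,0] = -12), so rank(T) ≥ 1.
Upper bound: if T = a (x) b (x) c then every fibre of T is a multiple of the corresponding factor, so read the factors off the fibres through the nonzero entry T[0,0,0] = -12.
The mode-1 fibre T[:,0,0] = [-12, 18] gives a = [2, -3] (primitive direction); the mode-2 fibre T[0,:,0] = [-12, -8, 4] gives b = [3, 2, -1]; then c[k] = T[0,0,k] / (a[0]·b[0]) = [-12, 18, -18] / 6 = [-2, 3, -3].
Expanding [2, -3] (x) [3, 2, -1] (x) [-2, 3, -3] reproduces all 18 entries of T, so T = [2, -3] (x) [3, 2, -1] (x) [-2, 3, -3] and rank(T) ≤ 1.
These bounds meet, so rank(T) = 1.

rank(T) = 1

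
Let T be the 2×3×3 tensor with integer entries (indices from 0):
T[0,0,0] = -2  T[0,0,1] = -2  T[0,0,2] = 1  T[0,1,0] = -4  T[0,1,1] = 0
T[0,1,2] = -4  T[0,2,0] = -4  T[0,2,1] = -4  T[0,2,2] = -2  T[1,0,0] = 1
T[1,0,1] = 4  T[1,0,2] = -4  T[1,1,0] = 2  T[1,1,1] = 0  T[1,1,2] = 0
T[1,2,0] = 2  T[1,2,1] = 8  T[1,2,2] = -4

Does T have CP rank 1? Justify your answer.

The mode-2 unfolding of T (rows indexed by j, columns by (i,k) = (0,0), (0,1), (0,2), (1,0), (1,1), (1,2)) is [[-2, -2, 1, 1, 4, -4], [-4, 0, -4, 2, 0, 0], [-4, -4, -2, 2, 8, -4]].
There the 3×3 minor on rows j ∈ {0, 1, 2}, columns (i,k) ∈ {(0,0), (0,1), (0,2)} is det [[-2, -2, 1], [-4, 0, -4], [-4, -4, -2]] = 32 ≠ 0, so this unfolding has rank ≥ 3; CP rank is at least every unfolding rank, so rank(T) ≥ 3.
In particular rank(T) ≥ 3 > 1, so T is not rank-1.

No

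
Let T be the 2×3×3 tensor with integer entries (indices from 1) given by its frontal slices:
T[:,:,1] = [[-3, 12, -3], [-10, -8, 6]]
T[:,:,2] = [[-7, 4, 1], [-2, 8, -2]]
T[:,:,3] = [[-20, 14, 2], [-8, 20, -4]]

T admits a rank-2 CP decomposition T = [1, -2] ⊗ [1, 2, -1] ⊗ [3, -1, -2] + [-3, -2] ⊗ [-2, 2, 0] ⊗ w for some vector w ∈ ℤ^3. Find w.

w = [-1, -1, -3]

Subtract the known terms from T to get the rank-1 residual R = [-3, -2] ⊗ [-2, 2, 0] ⊗ w, so R[i,j,k] = a[i]·b[j]·w[k]. Pick indices with nonzero a[1]·b[1] = (-3)·(-2) = 6. Only the fibre through (1,1,·) is needed: R[1,1,:] = T[1,1,:] − Σₗ aₗ[1]bₗ[1]cₗ = [-3, -7, -20] − (1)·(1)·[3, -1, -2] = [-6, -6, -18]. Then w[k] = R[1,1,k] / 6 for each k, giving w = [-6, -6, -18] / 6 = [-1, -1, -3].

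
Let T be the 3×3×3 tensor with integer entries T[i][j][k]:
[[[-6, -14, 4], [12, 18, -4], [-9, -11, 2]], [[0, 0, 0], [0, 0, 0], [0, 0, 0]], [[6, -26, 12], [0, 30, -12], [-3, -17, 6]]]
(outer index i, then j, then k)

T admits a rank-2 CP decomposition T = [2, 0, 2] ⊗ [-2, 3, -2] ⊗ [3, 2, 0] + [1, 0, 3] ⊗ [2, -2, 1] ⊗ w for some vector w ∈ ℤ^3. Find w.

Subtract the known terms from T to get the rank-1 residual R = [1, 0, 3] ⊗ [2, -2, 1] ⊗ w, so R[i,j,k] = a[i]·b[j]·w[k]. Pick indices with nonzero a[0]·b[0] = (1)·(2) = 2. Only the fibre through (0,0,·) is needed: R[0,0,:] = T[0,0,:] − Σₗ aₗ[0]bₗ[0]cₗ = [-6, -14, 4] − (2)·(-2)·[3, 2, 0] = [6, -6, 4]. Then w[k] = R[0,0,k] / 2 for each k, giving w = [6, -6, 4] / 2 = [3, -3, 2].

w = [3, -3, 2]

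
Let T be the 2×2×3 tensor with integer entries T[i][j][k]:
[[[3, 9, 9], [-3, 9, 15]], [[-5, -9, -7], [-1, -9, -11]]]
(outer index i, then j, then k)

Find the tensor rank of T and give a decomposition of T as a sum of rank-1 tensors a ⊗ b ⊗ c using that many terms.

rank(T) = 2

Lower bound: the mode-1 unfolding of T (rows indexed by i, columns by (j,k) = (0,0), (0,1), (0,2), (1,0), (1,1), (1,2)) is [[3, 9, 9, -3, 9, 15], [-5, -9, -7, -1, -9, -11]].
There the 2×2 minor on rows i ∈ {0, 1}, columns (j,k) ∈ {(0,0), (0,1)} is det [[3, 9], [-5, -9]] = 18 ≠ 0, so this unfolding has rank ≥ 2; CP rank is at least every unfolding rank, so rank(T) ≥ 2. (This is only a lower bound: in general the CP rank may exceed every unfolding rank, so we still need to exhibit 2 rank-1 terms summing to T.)
Upper bound — finding two terms. Write S_k = T[:,:,k] for the frontal slices: S₀ = [[3, -3], [-5, -1]], S₁ = [[9, 9], [-9, -9]], S₂ = [[9, 15], [-7, -11]].
If T = a₁ ⊗ b₁ ⊗ c₁ + a₂ ⊗ b₂ ⊗ c₂ then each S_k = c₁[k]·a₁b₁ᵀ + c₂[k]·a₂b₂ᵀ. S₀ and S₁ are linearly independent, so a₁b₁ᵀ and a₂b₂ᵀ must span the same plane of matrices: they are the rank-1 matrices of the form x·S₀ + y·S₁.
det(x·S₀ + y·S₁) is −18·x² − 18·xy = (-18)·(x + y)(x), vanishing at (x:y) = (1:-1) and (0:1).
M₁ = S₀ − S₁ = [[-6, -12], [4, 8]] = (-2)·[3, -2][1, 2]ᵀ and M₂ = S₁ = [[9, 9], [-9, -9]] = 9·[1, -1][1, 1]ᵀ, so take a₁ = [3, -2], b₁ = [1, 2], a₂ = [1, -1], b₂ = [1, 1].
Each slice is an integer combination of E₁ = a₁b₁ᵀ and E₂ = a₂b₂ᵀ: S₀ = −2·E₁ + 9·E₂, S₁ = 9·E₂, S₂ = 2·E₁ + 3·E₂; reading off coefficients, c₁ = [-2, 0, 2] and c₂ = [9, 9, 3].
Hence T = [3, -2] ⊗ [1, 2] ⊗ [-2, 0, 2] + [1, -1] ⊗ [1, 1] ⊗ [9, 9, 3], so rank(T) ≤ 2.
These bounds meet, so rank(T) = 2.
Check entry T[1,0,2] = -7: (-2)·(1)·(2) + (-1)·(1)·(3) = -7.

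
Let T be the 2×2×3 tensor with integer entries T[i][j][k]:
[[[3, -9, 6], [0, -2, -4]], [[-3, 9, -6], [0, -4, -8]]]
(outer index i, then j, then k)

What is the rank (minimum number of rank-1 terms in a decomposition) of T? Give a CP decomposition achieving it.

Lower bound: in the mode-3 unfolding of T (rows indexed by k, columns by (i,j)) the 2×2 minor on rows k ∈ {0, 1}, columns (i,j) ∈ {(0,0), (0,1)} is det [[3, 0], [-9, -2]] = -6 ≠ 0, so that unfolding has rank ≥ 2 and hence rank(T) ≥ 2 (CP rank is at least every unfolding rank, though it can be larger).
Upper bound: with S_k = T[:,:,k], the two rank-1 terms a₁b₁ᵀ, a₂b₂ᵀ are the rank-1 members of the pencil x·S₀ + y·S₁.
det(x·S₀ + y·S₁) is −18·xy + 54·y² = (-18)·(x − 3·y)(y), vanishing at (x:y) = (3:1) and (1:0).
M₁ = 3·S₀ + S₁ = [[0, -2], [0, -4]] = (-2)·[1, 2][0, 1]ᵀ and M₂ = S₀ = [[3, 0], [-3, 0]] = 3·[1, -1][1, 0]ᵀ, so take a₁ = [1, 2], b₁ = [0, 1], a₂ = [1, -1], b₂ = [1, 0].
Each slice is an integer combination of E₁ = a₁b₁ᵀ and E₂ = a₂b₂ᵀ: S₀ = 3·E₂, S₁ = −2·E₁ − 9·E₂, S₂ = −4·E₁ + 6·E₂; reading off coefficients, c₁ = [0, -2, -4] and c₂ = [3, -9, 6].
Hence T = [1, 2] ⊗ [0, 1] ⊗ [0, -2, -4] + [1, -1] ⊗ [1, 0] ⊗ [3, -9, 6], so rank(T) ≤ 2.
These bounds meet, so rank(T) = 2.

rank(T) = 2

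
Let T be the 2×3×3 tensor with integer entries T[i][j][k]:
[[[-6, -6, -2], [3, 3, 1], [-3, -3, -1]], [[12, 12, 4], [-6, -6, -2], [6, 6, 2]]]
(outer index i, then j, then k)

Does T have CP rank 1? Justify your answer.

Yes

If T = a ∘ b ∘ c then every fibre of T is a multiple of the corresponding factor, so read the factors off the fibres through the nonzero entry T[0,0,0] = -6.
The mode-1 fibre T[:,0,0] = [-6, 12] gives a = [1, -2] (primitive direction); the mode-2 fibre T[0,:,0] = [-6, 3, -3] gives b = [2, -1, 1]; then c[k] = T[0,0,k] / (a[0]·b[0]) = [-6, -6, -2] / 2 = [-3, -3, -1].
Expanding [1, -2] ∘ [2, -1, 1] ∘ [-3, -3, -1] reproduces all 18 entries of T, so T = [1, -2] ∘ [2, -1, 1] ∘ [-3, -3, -1] and rank(T) ≤ 1.
Equivalently every frontal slice T[:,:,k] is c[k] times the rank-1 matrix [1, -2] ∘ [2, -1, 1]. So T has rank 1 (it is nonzero).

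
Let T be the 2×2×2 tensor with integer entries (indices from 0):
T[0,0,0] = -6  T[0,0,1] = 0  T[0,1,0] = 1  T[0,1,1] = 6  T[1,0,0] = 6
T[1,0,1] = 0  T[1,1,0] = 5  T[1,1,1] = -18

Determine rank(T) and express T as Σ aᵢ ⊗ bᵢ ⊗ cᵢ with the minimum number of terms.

rank(T) = 2

Lower bound: the mode-1 unfolding of T (rows indexed by i, columns by (j,k) = (0,0), (0,1), (1,0), (1,1)) is [[-6, 0, 1, 6], [6, 0, 5, -18]].
There the 2×2 minor on rows i ∈ {0, 1}, columns (j,k) ∈ {(0,0), (1,0)} is det [[-6, 1], [6, 5]] = -36 ≠ 0, so this unfolding has rank ≥ 2; CP rank is at least every unfolding rank, so rank(T) ≥ 2. (This is only a lower bound: in general the CP rank may exceed every unfolding rank, so we still need to exhibit 2 rank-1 terms summing to T.)
Upper bound — finding two terms. Write S_k = T[:,:,k] for the frontal slices: S₀ = [[-6, 1], [6, 5]], S₁ = [[0, 6], [0, -18]].
If T = a₁ ⊗ b₁ ⊗ c₁ + a₂ ⊗ b₂ ⊗ c₂ then each S_k = c₁[k]·a₁b₁ᵀ + c₂[k]·a₂b₂ᵀ. S₀ and S₁ are linearly independent, so a₁b₁ᵀ and a₂b₂ᵀ must span the same plane of matrices: they are the rank-1 matrices of the form x·S₀ + y·S₁.
det(x·S₀ + y·S₁) is −36·x² + 72·xy = (-36)·(x − 2·y)(x), vanishing at (x:y) = (2:1) and (0:1).
M₁ = 2·S₀ + S₁ = [[-12, 8], [12, -8]] = (-4)·[1, -1][3, -2]ᵀ and M₂ = S₁ = [[0, 6], [0, -18]] = 6·[1, -3][0, 1]ᵀ, so take a₁ = [1, -1], b₁ = [3, -2], a₂ = [1, -3], b₂ = [0, 1].
Each slice is an integer combination of E₁ = a₁b₁ᵀ and E₂ = a₂b₂ᵀ: S₀ = −2·E₁ − 3·E₂, S₁ = 6·E₂; reading off coefficients, c₁ = [-2, 0] and c₂ = [-3, 6].
Hence T = [1, -1] ⊗ [3, -2] ⊗ [-2, 0] + [1, -3] ⊗ [0, 1] ⊗ [-3, 6], so rank(T) ≤ 2.
These bounds meet, so rank(T) = 2.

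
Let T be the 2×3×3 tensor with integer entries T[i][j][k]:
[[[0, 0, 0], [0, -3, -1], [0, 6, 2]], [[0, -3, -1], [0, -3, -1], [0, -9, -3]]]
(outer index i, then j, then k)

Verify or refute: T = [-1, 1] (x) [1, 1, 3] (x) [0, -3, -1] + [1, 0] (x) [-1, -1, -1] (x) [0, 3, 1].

Reconstruct entry (0,1,1) from the claimed factors: Σₗ aₗ[0]bₗ[1]cₗ[1] = (-1)·(1)·(-3) + (1)·(-1)·(3) = 0, but T[0,1,1] = -3. The claim is false.

No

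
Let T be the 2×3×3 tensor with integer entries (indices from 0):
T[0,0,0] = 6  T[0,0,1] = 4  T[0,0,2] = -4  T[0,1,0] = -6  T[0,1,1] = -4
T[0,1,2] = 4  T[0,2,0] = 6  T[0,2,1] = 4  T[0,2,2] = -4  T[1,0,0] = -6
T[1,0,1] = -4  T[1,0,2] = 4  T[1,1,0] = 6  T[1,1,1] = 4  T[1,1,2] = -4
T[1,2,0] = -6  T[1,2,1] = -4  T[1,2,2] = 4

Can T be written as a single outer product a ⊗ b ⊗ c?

Yes

The mode-1 fibre T[:,0,0] = [6, -6] gives a = [1, -1] (primitive direction); the mode-2 fibre T[0,:,0] = [6, -6, 6] gives b = [1, -1, 1]; then c[k] = T[0,0,k] / (a[0]·b[0]) = [6, 4, -4] / 1 = [6, 4, -4].
Expanding [1, -1] ⊗ [1, -1, 1] ⊗ [6, 4, -4] reproduces all 18 entries of T, so T = [1, -1] ⊗ [1, -1, 1] ⊗ [6, 4, -4] and rank(T) ≤ 1.
Equivalently every frontal slice T[:,:,k] is c[k] times the rank-1 matrix [1, -1] ⊗ [1, -1, 1]. So T has rank 1 (it is nonzero).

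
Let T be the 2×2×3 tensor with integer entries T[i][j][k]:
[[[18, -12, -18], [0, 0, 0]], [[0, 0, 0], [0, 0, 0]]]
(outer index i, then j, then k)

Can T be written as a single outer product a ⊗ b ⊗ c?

If T = a ⊗ b ⊗ c then every fibre of T is a multiple of the corresponding factor, so read the factors off the fibres through the nonzero entry T[0,0,0] = 18.
The mode-1 fibre T[:,0,0] = [18, 0] gives a = [1, 0] (primitive direction); the mode-2 fibre T[0,:,0] = [18, 0] gives b = [1, 0]; then c[k] = T[0,0,k] / (a[0]·b[0]) = [18, -12, -18] / 1 = [18, -12, -18].
Expanding [1, 0] ⊗ [1, 0] ⊗ [18, -12, -18] reproduces all 12 entries of T, so T = [1, 0] ⊗ [1, 0] ⊗ [18, -12, -18] and rank(T) ≤ 1.
Equivalently every frontal slice T[:,:,k] is c[k] times the rank-1 matrix [1, 0] ⊗ [1, 0]. So T has rank 1 (it is nonzero).

Yes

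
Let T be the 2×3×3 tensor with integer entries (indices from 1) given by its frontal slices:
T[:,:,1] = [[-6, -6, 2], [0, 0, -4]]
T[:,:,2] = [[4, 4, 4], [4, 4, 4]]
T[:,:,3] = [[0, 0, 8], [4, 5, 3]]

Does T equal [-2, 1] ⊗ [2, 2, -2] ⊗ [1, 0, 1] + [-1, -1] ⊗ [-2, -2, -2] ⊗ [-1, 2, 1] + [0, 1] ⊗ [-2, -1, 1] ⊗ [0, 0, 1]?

Reconstruct entry (1,1,3) from the claimed factors: Σₗ aₗ[1]bₗ[1]cₗ[3] = (-2)·(2)·(1) + (-1)·(-2)·(1) + (0)·(-2)·(1) = -2, but T[1,1,3] = 0. The claim is false.

No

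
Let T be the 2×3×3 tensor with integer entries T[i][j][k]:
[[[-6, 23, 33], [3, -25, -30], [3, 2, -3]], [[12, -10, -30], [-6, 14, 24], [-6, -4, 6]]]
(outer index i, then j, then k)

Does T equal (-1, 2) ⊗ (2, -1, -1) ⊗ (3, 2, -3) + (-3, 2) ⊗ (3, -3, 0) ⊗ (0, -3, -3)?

Reconstruct entrywise from the claimed factors. For example, T[1,0,1] = -10 and Σₗ aₗ[1]bₗ[0]cₗ[1] = (2)·(2)·(2) + (2)·(3)·(-3) = -10; checking all 18 entries, every one matches. The claim holds.

Yes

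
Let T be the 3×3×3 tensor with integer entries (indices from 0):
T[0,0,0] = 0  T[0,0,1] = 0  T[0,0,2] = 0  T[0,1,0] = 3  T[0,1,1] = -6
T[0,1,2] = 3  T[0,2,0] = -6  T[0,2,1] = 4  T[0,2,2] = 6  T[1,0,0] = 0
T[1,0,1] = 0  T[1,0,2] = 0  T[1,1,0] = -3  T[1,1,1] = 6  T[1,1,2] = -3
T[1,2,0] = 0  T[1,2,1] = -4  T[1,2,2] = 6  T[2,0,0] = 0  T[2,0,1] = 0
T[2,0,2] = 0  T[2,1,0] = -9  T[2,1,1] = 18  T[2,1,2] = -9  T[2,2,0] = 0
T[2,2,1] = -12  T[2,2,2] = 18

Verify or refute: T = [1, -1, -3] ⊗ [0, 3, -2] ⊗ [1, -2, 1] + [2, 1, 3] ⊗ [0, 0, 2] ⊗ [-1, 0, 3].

Reconstruct entry (0,2,2) from the claimed factors: Σₗ aₗ[0]bₗ[2]cₗ[2] = (1)·(-2)·(1) + (2)·(2)·(3) = 10, but T[0,2,2] = 6. The claim is false.

No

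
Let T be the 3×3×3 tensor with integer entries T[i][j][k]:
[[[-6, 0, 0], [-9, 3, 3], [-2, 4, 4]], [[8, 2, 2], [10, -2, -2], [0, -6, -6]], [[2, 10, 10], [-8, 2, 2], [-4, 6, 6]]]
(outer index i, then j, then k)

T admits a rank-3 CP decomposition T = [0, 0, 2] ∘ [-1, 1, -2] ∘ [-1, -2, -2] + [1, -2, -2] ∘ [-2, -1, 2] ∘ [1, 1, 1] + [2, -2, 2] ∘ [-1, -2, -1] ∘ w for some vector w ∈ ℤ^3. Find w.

Subtract the known terms from T to get the rank-1 residual R = [2, -2, 2] ∘ [-1, -2, -1] ∘ w, so R[i,j,k] = a[i]·b[j]·w[k]. Pick indices with nonzero a[0]·b[0] = (2)·(-1) = -2. Only the fibre through (0,0,·) is needed: R[0,0,:] = T[0,0,:] − Σₗ aₗ[0]bₗ[0]cₗ = [-6, 0, 0] − (0)·(-1)·[-1, -2, -2] − (1)·(-2)·[1, 1, 1] = [-4, 2, 2]. Then w[k] = R[0,0,k] / -2 for each k, giving w = [-4, 2, 2] / -2 = [2, -1, -1].

w = [2, -1, -1]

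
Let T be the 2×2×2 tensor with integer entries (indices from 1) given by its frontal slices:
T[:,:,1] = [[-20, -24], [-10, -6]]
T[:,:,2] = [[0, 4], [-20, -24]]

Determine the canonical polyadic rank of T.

2

Lower bound: in the mode-1 unfolding of T (rows indexed by i, columns by (j,k)) the 2×2 minor on rows i ∈ {1, 2}, columns (j,k) ∈ {(1,1), (1,2)} is det [[-20, 0], [-10, -20]] = 400 ≠ 0, so that unfolding has rank ≥ 2 and hence rank(T) ≥ 2 (CP rank is at least every unfolding rank, though it can be larger).
Upper bound: with S_k = T[:,:,k], the two rank-1 terms a₁b₁ᵀ, a₂b₂ᵀ are the rank-1 members of the pencil x·S₁ + y·S₂.
det(x·S₁ + y·S₂) is −120·x² + 40·xy + 80·y² = (-40)·(3·x + 2·y)(x − y), vanishing at (x:y) = (2:-3) and (1:1).
M₁ = 2·S₁ − 3·S₂ = [[-40, -60], [40, 60]] = (-20)·[1, -1][2, 3]ᵀ and M₂ = S₁ + S₂ = [[-20, -20], [-30, -30]] = (-10)·[2, 3][1, 1]ᵀ, so take a₁ = [1, -1], b₁ = [2, 3], a₂ = [2, 3], b₂ = [1, 1].
Each slice is an integer combination of E₁ = a₁b₁ᵀ and E₂ = a₂b₂ᵀ: S₁ = −4·E₁ − 6·E₂, S₂ = 4·E₁ − 4·E₂; reading off coefficients, c₁ = [-4, 4] and c₂ = [-6, -4].
Hence T = [1, -1] ⊗ [2, 3] ⊗ [-4, 4] + [2, 3] ⊗ [1, 1] ⊗ [-6, -4], so rank(T) ≤ 2.
These bounds meet, so rank(T) = 2.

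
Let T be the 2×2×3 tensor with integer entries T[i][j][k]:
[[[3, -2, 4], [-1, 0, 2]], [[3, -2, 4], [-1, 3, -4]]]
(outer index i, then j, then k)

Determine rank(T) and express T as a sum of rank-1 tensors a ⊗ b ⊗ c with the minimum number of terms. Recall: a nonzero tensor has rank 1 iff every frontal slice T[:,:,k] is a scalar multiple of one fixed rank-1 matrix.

rank(T) = 3

Lower bound: in the mode-3 unfolding of T (rows indexed by k, columns by (i,j)) the 3×3 minor on rows k ∈ {0, 1, 2}, columns (i,j) ∈ {(0,0), (0,1), (1,1)} is det [[3, -1, -1], [-2, 0, 3], [4, 2, -4]] = -18 ≠ 0, so that unfolding has rank ≥ 3 and hence rank(T) ≥ 3 (CP rank is at least every unfolding rank, though it can be larger).
Upper bound: T is a sum of 3 rank-1 terms, T = [1, 1] ⊗ [1, -1] ⊗ [-1, -2, 0] + [1, 1] ⊗ [2, -1] ⊗ [2, 0, 2] + [2, -1] ⊗ [0, 1] ⊗ [0, -1, 2] (one valid choice — decompositions are not unique — normalised so each a, b is primitive with positive first nonzero entry; check it by expanding all entries), so rank(T) ≤ 3.
These bounds meet, so rank(T) = 3.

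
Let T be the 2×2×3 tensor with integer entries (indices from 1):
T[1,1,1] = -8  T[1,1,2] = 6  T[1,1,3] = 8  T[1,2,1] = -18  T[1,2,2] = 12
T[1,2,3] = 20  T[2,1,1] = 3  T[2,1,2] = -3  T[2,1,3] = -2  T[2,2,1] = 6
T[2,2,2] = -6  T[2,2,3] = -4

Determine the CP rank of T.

2

Lower bound: the mode-1 unfolding of T (rows indexed by i, columns by (j,k) = (1,1), (1,2), (1,3), (2,1), (2,2), (2,3)) is [[-8, 6, 8, -18, 12, 20], [3, -3, -2, 6, -6, -4]].
There the 2×2 minor on rows i ∈ {1, 2}, columns (j,k) ∈ {(1,1), (1,2)} is det [[-8, 6], [3, -3]] = 6 ≠ 0, so this unfolding has rank ≥ 2; CP rank is at least every unfolding rank, so rank(T) ≥ 2. (Flattening ranks never certify an upper bound on CP rank; for that we must actually write T with 2 rank-1 terms.)
Upper bound — finding two terms. Write S_k = T[:,:,k] for the frontal slices: S₁ = [[-8, -18], [3, 6]], S₂ = [[6, 12], [-3, -6]], S₃ = [[8, 20], [-2, -4]].
If T = a₁ (x) b₁ (x) c₁ + a₂ (x) b₂ (x) c₂ then each S_k = c₁[k]·a₁b₁ᵀ + c₂[k]·a₂b₂ᵀ. S₁ and S₂ are linearly independent, so a₁b₁ᵀ and a₂b₂ᵀ must span the same plane of matrices: they are the rank-1 matrices of the form x·S₁ + y·S₂.
det(x·S₁ + y·S₂) is 6·x² − 6·xy = 6·(x − y)(x), vanishing at (x:y) = (1:1) and (0:1).
M₁ = S₁ + S₂ = [[-2, -6], [0, 0]] = (-2)·[1, 0][1, 3]ᵀ and M₂ = S₂ = [[6, 12], [-3, -6]] = 3·[2, -1][1, 2]ᵀ, so take a₁ = [1, 0], b₁ = [1, 3], a₂ = [2, -1], b₂ = [1, 2].
Each slice is an integer combination of E₁ = a₁b₁ᵀ and E₂ = a₂b₂ᵀ: S₁ = −2·E₁ − 3·E₂, S₂ = 3·E₂, S₃ = 4·E₁ + 2·E₂; reading off coefficients, c₁ = [-2, 0, 4] and c₂ = [-3, 3, 2].
Hence T = [1, 0] (x) [1, 3] (x) [-2, 0, 4] + [2, -1] (x) [1, 2] (x) [-3, 3, 2], so rank(T) ≤ 2.
These bounds meet, so rank(T) = 2.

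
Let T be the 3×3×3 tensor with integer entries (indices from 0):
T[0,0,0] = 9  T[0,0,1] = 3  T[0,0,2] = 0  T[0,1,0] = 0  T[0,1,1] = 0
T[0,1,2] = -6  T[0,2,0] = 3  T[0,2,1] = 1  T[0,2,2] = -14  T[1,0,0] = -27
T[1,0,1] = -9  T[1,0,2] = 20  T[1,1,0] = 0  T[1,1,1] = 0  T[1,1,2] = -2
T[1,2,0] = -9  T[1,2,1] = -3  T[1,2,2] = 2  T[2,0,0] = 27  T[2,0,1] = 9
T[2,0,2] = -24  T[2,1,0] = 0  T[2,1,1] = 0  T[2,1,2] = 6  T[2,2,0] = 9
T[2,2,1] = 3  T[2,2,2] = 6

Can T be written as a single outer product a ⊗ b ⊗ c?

No

The mode-1 unfolding of T (rows indexed by i, columns by (j,k) = (0,0), (0,1), (0,2), (1,0), (1,1), (1,2), (2,0), (2,1), (2,2)) is [[9, 3, 0, 0, 0, -6, 3, 1, -14], [-27, -9, 20, 0, 0, -2, -9, -3, 2], [27, 9, -24, 0, 0, 6, 9, 3, 6]].
There the 2×2 minor on rows i ∈ {0, 1}, columns (j,k) ∈ {(0,0), (0,2)} is det [[9, 0], [-27, 20]] = 180 ≠ 0, so this unfolding has rank ≥ 2; CP rank is at least every unfolding rank, so rank(T) ≥ 2.
In particular rank(T) ≥ 2 > 1, so T is not rank-1.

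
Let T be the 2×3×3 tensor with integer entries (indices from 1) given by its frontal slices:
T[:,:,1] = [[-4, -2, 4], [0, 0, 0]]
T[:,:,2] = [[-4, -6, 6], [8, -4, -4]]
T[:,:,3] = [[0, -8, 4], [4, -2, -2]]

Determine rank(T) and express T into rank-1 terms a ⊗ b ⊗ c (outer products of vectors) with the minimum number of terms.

Lower bound: in the mode-3 unfolding of T (rows indexed by k, columns by (i,j)) the 3×3 minor on rows k ∈ {1, 2, 3}, columns (i,j) ∈ {(1,1), (1,2), (2,1)} is det [[-4, -2, 0], [-4, -6, 8], [0, -8, 4]] = -192 ≠ 0, so that unfolding has rank ≥ 3 and hence rank(T) ≥ 3 (CP rank is at least every unfolding rank, though it can be larger).
Upper bound: T is a sum of 3 rank-1 terms, T = [1, -1] ⊗ [2, -1, -1] ⊗ [0, -2, 0] + [1, 0] ⊗ [2, 1, -2] ⊗ [-2, -4, -4] + [2, 1] ⊗ [2, -1, -1] ⊗ [0, 2, 2] (one valid choice — decompositions are not unique — normalised so each a, b is primitive with positive first nonzero entry; check it by expanding all entries), so rank(T) ≤ 3.
These bounds meet, so rank(T) = 3.

rank(T) = 3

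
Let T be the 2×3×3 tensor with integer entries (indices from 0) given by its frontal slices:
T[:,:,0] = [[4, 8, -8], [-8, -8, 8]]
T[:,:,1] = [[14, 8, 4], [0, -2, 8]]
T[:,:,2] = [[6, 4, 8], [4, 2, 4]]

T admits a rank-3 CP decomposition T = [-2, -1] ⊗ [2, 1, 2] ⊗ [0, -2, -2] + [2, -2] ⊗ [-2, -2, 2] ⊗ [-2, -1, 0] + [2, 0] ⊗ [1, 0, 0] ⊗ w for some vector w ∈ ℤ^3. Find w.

w = [-2, 1, -1]

Subtract the known terms from T to get the rank-1 residual R = [2, 0] ⊗ [1, 0, 0] ⊗ w, so R[i,j,k] = a[i]·b[j]·w[k]. Pick indices with nonzero a[0]·b[0] = (2)·(1) = 2. Only the fibre through (0,0,·) is needed: R[0,0,:] = T[0,0,:] − Σₗ aₗ[0]bₗ[0]cₗ = [4, 14, 6] − (-2)·(2)·[0, -2, -2] − (2)·(-2)·[-2, -1, 0] = [-4, 2, -2]. Then w[k] = R[0,0,k] / 2 for each k, giving w = [-4, 2, -2] / 2 = [-2, 1, -1].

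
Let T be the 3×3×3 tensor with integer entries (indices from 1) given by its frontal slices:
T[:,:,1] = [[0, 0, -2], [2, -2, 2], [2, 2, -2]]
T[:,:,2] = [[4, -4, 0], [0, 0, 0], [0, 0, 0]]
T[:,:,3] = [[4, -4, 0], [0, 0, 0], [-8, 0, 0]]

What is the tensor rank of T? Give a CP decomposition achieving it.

Lower bound: in the mode-1 unfolding of T (rows indexed by i, columns by (j,k)) the 3×3 minor on rows i ∈ {1, 2, 3}, columns (j,k) ∈ {(1,1), (1,2), (1,3)} is det [[0, 4, 4], [2, 0, 0], [2, 0, -8]] = 64 ≠ 0, so that unfolding has rank ≥ 3 and hence rank(T) ≥ 3 (CP rank is at least every unfolding rank, though it can be larger).
Upper bound: T is a sum of 3 rank-1 terms, T = [0, 0, 1] ⊗ [1, 0, 0] ⊗ [4, 0, -8] + [1, -1, 1] ⊗ [1, -1, 1] ⊗ [-2, 0, 0] + [1, 0, 0] ⊗ [1, -1, 0] ⊗ [2, 4, 4] (written with every a and b primitive with positive leading entry and the scale carried by c; CP decompositions are not unique, and this one is verified by expanding entrywise), so rank(T) ≤ 3.
These bounds meet, so rank(T) = 3.

rank(T) = 3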